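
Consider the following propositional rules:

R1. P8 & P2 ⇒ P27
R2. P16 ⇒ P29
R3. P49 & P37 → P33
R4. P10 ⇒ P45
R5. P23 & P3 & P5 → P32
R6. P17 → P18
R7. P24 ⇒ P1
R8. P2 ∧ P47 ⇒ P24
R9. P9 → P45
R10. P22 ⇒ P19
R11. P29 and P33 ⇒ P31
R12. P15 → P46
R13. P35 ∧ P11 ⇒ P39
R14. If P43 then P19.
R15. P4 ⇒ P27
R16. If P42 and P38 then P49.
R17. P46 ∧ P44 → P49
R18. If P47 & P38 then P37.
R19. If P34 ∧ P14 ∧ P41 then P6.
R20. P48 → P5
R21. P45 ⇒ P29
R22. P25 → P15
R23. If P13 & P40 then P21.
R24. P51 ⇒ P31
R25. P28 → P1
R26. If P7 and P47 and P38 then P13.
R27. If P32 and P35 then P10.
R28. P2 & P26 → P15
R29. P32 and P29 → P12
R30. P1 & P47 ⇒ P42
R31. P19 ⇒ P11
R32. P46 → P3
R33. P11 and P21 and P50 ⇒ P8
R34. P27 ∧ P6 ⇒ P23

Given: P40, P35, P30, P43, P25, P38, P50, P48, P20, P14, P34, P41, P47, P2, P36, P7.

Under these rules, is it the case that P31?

P24  (by R8: P2, P47)
P19  (by R14: P43)
P37  (by R18: P47, P38)
P6  (by R19: P34, P14, P41)
P5  (by R20: P48)
P15  (by R22: P25)
P13  (by R26: P7, P47, P38)
P11  (by R31: P19)
P1  (by R7: P24)
P46  (by R12: P15)
P21  (by R23: P13, P40)
P42  (by R30: P1, P47)
P3  (by R32: P46)
P8  (by R33: P11, P21, P50)
P27  (by R1: P8, P2)
P49  (by R16: P42, P38)
P23  (by R34: P27, P6)
P33  (by R3: P49, P37)
P32  (by R5: P23, P3, P5)
P10  (by R27: P32, P35)
P45  (by R4: P10)
P29  (by R21: P45)
P31  (by R11: P29, P33)

Yes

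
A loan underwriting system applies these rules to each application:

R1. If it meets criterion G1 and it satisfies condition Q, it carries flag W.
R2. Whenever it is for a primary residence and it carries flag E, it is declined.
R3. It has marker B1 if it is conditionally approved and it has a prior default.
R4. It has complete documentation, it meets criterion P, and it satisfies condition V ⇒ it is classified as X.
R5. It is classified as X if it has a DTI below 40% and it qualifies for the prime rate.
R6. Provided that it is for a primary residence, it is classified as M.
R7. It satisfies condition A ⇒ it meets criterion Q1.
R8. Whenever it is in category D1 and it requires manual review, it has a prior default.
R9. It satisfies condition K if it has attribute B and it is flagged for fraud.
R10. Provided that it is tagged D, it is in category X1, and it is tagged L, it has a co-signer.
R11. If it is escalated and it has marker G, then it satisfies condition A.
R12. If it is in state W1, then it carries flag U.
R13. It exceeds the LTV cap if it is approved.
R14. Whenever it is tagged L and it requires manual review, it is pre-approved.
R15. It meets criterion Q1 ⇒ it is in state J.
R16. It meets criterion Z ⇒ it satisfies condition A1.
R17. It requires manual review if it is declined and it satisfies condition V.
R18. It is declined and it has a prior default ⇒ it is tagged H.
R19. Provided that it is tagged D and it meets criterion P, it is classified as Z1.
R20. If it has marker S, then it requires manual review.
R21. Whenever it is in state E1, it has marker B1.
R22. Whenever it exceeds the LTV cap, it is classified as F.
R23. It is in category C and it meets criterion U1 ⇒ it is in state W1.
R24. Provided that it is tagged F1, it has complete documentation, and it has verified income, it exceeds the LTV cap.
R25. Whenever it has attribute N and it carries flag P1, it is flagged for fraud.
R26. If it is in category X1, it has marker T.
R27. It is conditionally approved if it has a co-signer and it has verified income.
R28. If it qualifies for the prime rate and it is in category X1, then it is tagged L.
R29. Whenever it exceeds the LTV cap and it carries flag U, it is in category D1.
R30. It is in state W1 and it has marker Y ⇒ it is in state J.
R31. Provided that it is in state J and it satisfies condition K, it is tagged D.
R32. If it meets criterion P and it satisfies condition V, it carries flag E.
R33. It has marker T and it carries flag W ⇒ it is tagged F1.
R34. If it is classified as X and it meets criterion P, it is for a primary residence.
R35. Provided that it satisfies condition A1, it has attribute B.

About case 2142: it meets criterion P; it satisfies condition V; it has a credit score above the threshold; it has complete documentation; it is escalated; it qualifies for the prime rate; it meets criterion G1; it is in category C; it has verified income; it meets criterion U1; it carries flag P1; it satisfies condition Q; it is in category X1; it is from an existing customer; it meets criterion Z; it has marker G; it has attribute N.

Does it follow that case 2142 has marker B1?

Yes

By R1 (it meets criterion G1, it satisfies condition Q): it carries flag W.
By R4 (it has complete documentation, it meets criterion P, it satisfies condition V): it is classified as X.
By R11 (it is escalated, it has marker G): it satisfies condition A.
By R16 (it meets criterion Z): it satisfies condition A1.
By R23 (it is in category C, it meets criterion U1): it is in state W1.
By R25 (it has attribute N, it carries flag P1): it is flagged for fraud.
By R26 (it is in category X1): it has marker T.
By R28 (it qualifies for the prime rate, it is in category X1): it is tagged L.
By R32 (it meets criterion P, it satisfies condition V): it carries flag E.
By R33 (it has marker T, it carries flag W): it is tagged F1.
By R34 (it is classified as X, it meets criterion P): it is for a primary residence.
By R35 (it satisfies condition A1): it has attribute B.
By R2 (it is for a primary residence, it carries flag E): it is declined.
By R7 (it satisfies condition A): it meets criterion Q1.
By R9 (it has attribute B, it is flagged for fraud): it satisfies condition K.
By R12 (it is in state W1): it carries flag U.
By R15 (it meets criterion Q1): it is in state J.
By R17 (it is declined, it satisfies condition V): it requires manual review.
By R24 (it is tagged F1, it has complete documentation, it has verified income): it exceeds the LTV cap.
By R29 (it exceeds the LTV cap, it carries flag U): it is in category D1.
By R31 (it is in state J, it satisfies condition K): it is tagged D.
By R8 (it is in category D1, it requires manual review): it has a prior default.
By R10 (it is tagged D, it is in category X1, it is tagged L): it has a co-signer.
By R27 (it has a co-signer, it has verified income): it is conditionally approved.
By R3 (it is conditionally approved, it has a prior default): it has marker B1.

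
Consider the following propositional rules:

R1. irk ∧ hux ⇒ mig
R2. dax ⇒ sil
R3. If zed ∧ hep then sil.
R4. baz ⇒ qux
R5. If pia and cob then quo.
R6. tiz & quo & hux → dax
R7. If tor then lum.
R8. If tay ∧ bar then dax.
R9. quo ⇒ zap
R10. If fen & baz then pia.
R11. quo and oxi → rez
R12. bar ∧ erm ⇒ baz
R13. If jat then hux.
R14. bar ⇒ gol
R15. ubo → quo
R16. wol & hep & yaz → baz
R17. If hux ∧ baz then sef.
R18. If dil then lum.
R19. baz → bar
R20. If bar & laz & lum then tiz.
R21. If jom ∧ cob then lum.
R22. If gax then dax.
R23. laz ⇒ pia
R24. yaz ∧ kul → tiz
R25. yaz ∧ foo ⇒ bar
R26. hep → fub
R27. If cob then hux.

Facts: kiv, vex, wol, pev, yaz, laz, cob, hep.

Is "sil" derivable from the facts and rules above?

No

Forward chaining from the given facts derives: baz, bar, pia, fub, hux, qux, quo, zap, gol, sef.
Rules concluding sil: R2 needs dax; R3 needs zed — none of these are established.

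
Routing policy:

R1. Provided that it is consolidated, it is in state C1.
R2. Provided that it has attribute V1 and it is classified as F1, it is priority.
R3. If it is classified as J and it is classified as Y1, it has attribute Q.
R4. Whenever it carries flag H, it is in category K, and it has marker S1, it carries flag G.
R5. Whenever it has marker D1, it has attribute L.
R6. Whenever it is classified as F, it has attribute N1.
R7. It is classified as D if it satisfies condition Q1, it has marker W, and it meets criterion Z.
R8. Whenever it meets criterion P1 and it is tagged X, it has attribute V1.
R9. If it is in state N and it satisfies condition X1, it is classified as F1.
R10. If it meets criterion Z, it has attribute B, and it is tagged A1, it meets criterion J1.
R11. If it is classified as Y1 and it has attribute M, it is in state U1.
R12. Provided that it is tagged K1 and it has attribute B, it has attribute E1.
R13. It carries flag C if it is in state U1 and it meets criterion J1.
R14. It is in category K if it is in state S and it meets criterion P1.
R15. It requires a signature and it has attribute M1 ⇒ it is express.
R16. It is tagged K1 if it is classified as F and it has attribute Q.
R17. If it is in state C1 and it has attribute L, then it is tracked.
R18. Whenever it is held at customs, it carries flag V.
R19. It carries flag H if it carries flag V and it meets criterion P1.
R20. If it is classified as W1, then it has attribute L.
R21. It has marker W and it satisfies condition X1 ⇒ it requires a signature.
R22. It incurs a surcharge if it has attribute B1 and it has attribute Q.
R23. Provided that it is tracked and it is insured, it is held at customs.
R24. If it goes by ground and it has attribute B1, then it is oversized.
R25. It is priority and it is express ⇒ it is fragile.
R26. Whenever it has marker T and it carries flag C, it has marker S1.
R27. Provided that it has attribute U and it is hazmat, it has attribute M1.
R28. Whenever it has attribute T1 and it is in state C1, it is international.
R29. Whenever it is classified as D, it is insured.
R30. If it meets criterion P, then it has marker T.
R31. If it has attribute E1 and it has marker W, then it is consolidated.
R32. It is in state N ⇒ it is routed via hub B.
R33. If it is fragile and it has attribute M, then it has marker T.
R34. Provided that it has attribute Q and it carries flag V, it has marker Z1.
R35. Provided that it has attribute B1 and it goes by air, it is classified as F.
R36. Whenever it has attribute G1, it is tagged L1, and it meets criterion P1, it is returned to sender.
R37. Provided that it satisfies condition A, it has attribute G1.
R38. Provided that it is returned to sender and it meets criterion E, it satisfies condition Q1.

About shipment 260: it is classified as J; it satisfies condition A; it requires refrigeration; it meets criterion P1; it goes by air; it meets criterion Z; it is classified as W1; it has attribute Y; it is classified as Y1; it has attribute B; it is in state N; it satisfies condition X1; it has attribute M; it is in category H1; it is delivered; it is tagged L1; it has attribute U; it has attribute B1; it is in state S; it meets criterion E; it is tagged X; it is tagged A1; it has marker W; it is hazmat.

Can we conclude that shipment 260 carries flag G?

Yes

By R3 (it is classified as J, it is classified as Y1): it has attribute Q.
By R8 (it meets criterion P1, it is tagged X): it has attribute V1.
By R9 (it is in state N, it satisfies condition X1): it is classified as F1.
By R10 (it meets criterion Z, it has attribute B, it is tagged A1): it meets criterion J1.
By R11 (it is classified as Y1, it has attribute M): it is in state U1.
By R13 (it is in state U1, it meets criterion J1): it carries flag C.
By R14 (it is in state S, it meets criterion P1): it is in category K.
By R20 (it is classified as W1): it has attribute L.
By R21 (it has marker W, it satisfies condition X1): it requires a signature.
By R27 (it has attribute U, it is hazmat): it has attribute M1.
By R35 (it has attribute B1, it goes by air): it is classified as F.
By R37 (it satisfies condition A): it has attribute G1.
By R2 (it has attribute V1, it is classified as F1): it is priority.
By R15 (it requires a signature, it has attribute M1): it is express.
By R16 (it is classified as F, it has attribute Q): it is tagged K1.
By R25 (it is priority, it is express): it is fragile.
By R33 (it is fragile, it has attribute M): it has marker T.
By R36 (it has attribute G1, it is tagged L1, it meets criterion P1): it is returned to sender.
By R38 (it is returned to sender, it meets criterion E): it satisfies condition Q1.
By R7 (it satisfies condition Q1, it has marker W, it meets criterion Z): it is classified as D.
By R12 (it is tagged K1, it has attribute B): it has attribute E1.
By R26 (it has marker T, it carries flag C): it has marker S1.
By R29 (it is classified as D): it is insured.
By R31 (it has attribute E1, it has marker W): it is consolidated.
By R1 (it is consolidated): it is in state C1.
By R17 (it is in state C1, it has attribute L): it is tracked.
By R23 (it is tracked, it is insured): it is held at customs.
By R18 (it is held at customs): it carries flag V.
By R19 (it carries flag V, it meets criterion P1): it carries flag H.
By R4 (it carries flag H, it is in category K, it has marker S1): it carries flag G.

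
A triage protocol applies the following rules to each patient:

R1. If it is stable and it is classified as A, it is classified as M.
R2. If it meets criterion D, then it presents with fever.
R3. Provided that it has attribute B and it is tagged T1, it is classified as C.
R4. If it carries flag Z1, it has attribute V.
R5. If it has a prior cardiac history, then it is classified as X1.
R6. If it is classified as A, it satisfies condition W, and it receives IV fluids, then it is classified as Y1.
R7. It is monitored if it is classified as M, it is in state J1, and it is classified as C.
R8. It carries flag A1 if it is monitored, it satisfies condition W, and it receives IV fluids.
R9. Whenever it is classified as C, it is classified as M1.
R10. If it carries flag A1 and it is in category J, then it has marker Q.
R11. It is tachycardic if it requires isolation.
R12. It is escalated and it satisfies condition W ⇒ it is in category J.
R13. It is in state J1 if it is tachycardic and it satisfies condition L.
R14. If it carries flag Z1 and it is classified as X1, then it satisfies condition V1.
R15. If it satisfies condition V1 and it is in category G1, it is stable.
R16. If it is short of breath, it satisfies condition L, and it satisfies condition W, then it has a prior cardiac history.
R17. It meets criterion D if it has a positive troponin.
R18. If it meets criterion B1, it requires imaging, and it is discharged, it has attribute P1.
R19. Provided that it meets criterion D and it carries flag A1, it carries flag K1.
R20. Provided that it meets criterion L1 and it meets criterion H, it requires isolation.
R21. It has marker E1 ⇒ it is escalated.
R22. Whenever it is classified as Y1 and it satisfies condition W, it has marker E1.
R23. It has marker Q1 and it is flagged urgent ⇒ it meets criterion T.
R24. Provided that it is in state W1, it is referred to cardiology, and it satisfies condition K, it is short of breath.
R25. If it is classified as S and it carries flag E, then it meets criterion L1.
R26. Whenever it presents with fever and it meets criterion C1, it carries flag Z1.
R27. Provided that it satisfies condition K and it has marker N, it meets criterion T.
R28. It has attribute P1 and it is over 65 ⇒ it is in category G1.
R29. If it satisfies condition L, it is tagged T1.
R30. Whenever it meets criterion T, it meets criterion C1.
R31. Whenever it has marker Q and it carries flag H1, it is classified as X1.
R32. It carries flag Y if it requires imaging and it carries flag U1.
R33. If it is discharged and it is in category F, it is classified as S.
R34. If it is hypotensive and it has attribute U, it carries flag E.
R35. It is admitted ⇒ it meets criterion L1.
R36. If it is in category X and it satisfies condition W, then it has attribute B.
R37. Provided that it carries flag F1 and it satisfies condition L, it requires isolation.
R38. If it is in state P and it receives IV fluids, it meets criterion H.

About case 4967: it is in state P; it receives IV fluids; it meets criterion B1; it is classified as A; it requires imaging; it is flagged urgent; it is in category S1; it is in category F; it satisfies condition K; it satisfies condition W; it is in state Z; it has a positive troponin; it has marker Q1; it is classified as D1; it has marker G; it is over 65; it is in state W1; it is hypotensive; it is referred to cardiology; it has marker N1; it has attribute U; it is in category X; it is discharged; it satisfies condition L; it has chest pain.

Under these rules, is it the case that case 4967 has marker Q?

Yes

By R6 (it is classified as A, it satisfies condition W, it receives IV fluids): it is classified as Y1.
By R17 (it has a positive troponin): it meets criterion D.
By R18 (it meets criterion B1, it requires imaging, it is discharged): it has attribute P1.
By R22 (it is classified as Y1, it satisfies condition W): it has marker E1.
By R23 (it has marker Q1, it is flagged urgent): it meets criterion T.
By R24 (it is in state W1, it is referred to cardiology, it satisfies condition K): it is short of breath.
By R28 (it has attribute P1, it is over 65): it is in category G1.
By R29 (it satisfies condition L): it is tagged T1.
By R30 (it meets criterion T): it meets criterion C1.
By R33 (it is discharged, it is in category F): it is classified as S.
By R34 (it is hypotensive, it has attribute U): it carries flag E.
By R36 (it is in category X, it satisfies condition W): it has attribute B.
By R38 (it is in state P, it receives IV fluids): it meets criterion H.
By R2 (it meets criterion D): it presents with fever.
By R3 (it has attribute B, it is tagged T1): it is classified as C.
By R16 (it is short of breath, it satisfies condition L, it satisfies condition W): it has a prior cardiac history.
By R21 (it has marker E1): it is escalated.
By R25 (it is classified as S, it carries flag E): it meets criterion L1.
By R26 (it presents with fever, it meets criterion C1): it carries flag Z1.
By R5 (it has a prior cardiac history): it is classified as X1.
By R12 (it is escalated, it satisfies condition W): it is in category J.
By R14 (it carries flag Z1, it is classified as X1): it satisfies condition V1.
By R15 (it satisfies condition V1, it is in category G1): it is stable.
By R20 (it meets criterion L1, it meets criterion H): it requires isolation.
By R1 (it is stable, it is classified as A): it is classified as M.
By R11 (it requires isolation): it is tachycardic.
By R13 (it is tachycardic, it satisfies condition L): it is in state J1.
By R7 (it is classified as M, it is in state J1, it is classified as C): it is monitored.
By R8 (it is monitored, it satisfies condition W, it receives IV fluids): it carries flag A1.
By R10 (it carries flag A1, it is in category J): it has marker Q.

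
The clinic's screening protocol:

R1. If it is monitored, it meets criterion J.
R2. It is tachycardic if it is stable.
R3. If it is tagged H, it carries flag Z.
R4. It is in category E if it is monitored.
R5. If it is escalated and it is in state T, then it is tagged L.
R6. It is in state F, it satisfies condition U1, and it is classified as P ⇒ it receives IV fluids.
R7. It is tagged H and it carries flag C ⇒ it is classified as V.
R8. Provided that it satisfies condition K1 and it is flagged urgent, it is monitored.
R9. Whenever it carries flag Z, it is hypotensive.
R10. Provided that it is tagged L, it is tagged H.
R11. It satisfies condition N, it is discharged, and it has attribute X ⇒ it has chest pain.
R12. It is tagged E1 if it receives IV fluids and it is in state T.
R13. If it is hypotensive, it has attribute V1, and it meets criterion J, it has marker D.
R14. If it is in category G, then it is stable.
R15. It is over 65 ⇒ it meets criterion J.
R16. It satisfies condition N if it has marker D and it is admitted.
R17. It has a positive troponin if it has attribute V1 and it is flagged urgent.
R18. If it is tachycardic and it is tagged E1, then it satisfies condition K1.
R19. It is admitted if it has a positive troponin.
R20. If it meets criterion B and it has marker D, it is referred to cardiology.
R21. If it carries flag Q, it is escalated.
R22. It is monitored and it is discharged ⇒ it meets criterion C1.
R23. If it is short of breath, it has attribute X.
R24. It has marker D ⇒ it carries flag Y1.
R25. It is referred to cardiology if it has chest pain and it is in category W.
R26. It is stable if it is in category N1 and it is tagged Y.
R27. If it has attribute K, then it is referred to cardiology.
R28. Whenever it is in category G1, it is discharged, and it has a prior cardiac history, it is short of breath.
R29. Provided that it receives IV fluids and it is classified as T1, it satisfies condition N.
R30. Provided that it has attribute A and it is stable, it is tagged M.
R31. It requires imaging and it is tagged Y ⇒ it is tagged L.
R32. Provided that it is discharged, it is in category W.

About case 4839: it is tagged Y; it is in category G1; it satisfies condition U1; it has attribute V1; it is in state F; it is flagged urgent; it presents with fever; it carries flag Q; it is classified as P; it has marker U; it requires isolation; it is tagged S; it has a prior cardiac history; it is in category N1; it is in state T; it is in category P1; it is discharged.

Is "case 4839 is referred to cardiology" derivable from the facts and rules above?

Yes

By R6 (it is in state F, it satisfies condition U1, it is classified as P): it receives IV fluids.
By R12 (it receives IV fluids, it is in state T): it is tagged E1.
By R17 (it has attribute V1, it is flagged urgent): it has a positive troponin.
By R19 (it has a positive troponin): it is admitted.
By R21 (it carries flag Q): it is escalated.
By R26 (it is in category N1, it is tagged Y): it is stable.
By R28 (it is in category G1, it is discharged, it has a prior cardiac history): it is short of breath.
By R32 (it is discharged): it is in category W.
By R2 (it is stable): it is tachycardic.
By R5 (it is escalated, it is in state T): it is tagged L.
By R10 (it is tagged L): it is tagged H.
By R18 (it is tachycardic, it is tagged E1): it satisfies condition K1.
By R23 (it is short of breath): it has attribute X.
By R3 (it is tagged H): it carries flag Z.
By R8 (it satisfies condition K1, it is flagged urgent): it is monitored.
By R9 (it carries flag Z): it is hypotensive.
By R1 (it is monitored): it meets criterion J.
By R13 (it is hypotensive, it has attribute V1, it meets criterion J): it has marker D.
By R16 (it has marker D, it is admitted): it satisfies condition N.
By R11 (it satisfies condition N, it is discharged, it has attribute X): it has chest pain.
By R25 (it has chest pain, it is in category W): it is referred to cardiology.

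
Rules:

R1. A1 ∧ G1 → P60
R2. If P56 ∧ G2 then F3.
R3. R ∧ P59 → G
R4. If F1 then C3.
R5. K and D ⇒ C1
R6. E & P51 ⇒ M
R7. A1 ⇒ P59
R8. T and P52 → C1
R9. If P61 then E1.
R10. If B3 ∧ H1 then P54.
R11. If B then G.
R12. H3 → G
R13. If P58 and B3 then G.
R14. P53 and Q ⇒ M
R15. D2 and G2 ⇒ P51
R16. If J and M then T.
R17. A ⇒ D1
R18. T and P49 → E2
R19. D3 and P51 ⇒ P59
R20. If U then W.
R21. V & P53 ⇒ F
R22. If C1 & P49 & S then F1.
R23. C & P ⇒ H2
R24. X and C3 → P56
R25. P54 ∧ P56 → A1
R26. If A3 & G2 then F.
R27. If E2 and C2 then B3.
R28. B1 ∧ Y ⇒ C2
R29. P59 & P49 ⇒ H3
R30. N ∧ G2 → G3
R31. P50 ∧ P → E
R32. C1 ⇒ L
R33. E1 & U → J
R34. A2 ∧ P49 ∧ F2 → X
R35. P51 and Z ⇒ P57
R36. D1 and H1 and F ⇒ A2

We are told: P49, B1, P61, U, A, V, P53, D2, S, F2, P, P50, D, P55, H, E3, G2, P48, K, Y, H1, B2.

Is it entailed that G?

C1  (by R5: K, D)
E1  (by R9: P61)
P51  (by R15: D2, G2)
D1  (by R17: A)
F  (by R21: V, P53)
F1  (by R22: C1, P49, S)
C2  (by R28: B1, Y)
E  (by R31: P50, P)
J  (by R33: E1, U)
A2  (by R36: D1, H1, F)
C3  (by R4: F1)
M  (by R6: E, P51)
T  (by R16: J, M)
E2  (by R18: T, P49)
B3  (by R27: E2, C2)
X  (by R34: A2, P49, F2)
P54  (by R10: B3, H1)
P56  (by R24: X, C3)
A1  (by R25: P54, P56)
P59  (by R7: A1)
H3  (by R29: P59, P49)
G  (by R12: H3)

Yes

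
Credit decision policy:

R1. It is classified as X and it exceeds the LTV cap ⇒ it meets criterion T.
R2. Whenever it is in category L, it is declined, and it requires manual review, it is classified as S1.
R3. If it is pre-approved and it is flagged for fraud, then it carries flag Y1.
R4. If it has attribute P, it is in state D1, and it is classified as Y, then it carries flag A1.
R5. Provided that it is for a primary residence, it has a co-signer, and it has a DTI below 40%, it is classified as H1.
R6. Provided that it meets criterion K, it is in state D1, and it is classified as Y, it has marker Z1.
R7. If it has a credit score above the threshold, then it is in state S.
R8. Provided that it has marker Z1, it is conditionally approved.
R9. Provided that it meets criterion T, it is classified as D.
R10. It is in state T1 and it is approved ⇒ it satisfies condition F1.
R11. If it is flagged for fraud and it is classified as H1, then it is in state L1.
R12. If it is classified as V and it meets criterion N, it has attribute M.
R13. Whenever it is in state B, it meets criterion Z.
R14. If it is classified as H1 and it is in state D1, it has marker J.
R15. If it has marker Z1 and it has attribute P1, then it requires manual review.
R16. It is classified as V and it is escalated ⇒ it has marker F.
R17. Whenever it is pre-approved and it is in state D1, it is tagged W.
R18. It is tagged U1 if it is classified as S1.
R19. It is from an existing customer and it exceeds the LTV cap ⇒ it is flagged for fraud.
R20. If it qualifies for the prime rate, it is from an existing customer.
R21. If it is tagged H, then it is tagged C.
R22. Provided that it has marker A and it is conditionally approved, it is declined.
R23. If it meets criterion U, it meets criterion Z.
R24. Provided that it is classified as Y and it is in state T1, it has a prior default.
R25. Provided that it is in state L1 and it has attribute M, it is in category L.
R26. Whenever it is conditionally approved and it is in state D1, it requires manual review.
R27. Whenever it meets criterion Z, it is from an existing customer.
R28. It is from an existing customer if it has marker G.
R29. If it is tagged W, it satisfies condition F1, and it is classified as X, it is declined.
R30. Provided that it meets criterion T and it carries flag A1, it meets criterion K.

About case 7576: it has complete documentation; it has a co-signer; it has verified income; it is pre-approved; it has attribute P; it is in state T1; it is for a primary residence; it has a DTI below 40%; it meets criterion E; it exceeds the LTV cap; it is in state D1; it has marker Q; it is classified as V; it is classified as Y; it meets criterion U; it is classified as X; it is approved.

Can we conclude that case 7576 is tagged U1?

No

Forward chaining from the given facts derives: meets criterion T, carries flag A1, is classified as H1, is classified as D, satisfies condition F1, has marker J, is tagged W, meets criterion Z, has a prior default, is from an existing customer, is declined, meets criterion K, has marker Z1, is conditionally approved, is flagged for fraud, requires manual review, carries flag Y1, is in state L1.
The only rule concluding "it is tagged U1" is R18, which needs "it is classified as S1"; that is never established.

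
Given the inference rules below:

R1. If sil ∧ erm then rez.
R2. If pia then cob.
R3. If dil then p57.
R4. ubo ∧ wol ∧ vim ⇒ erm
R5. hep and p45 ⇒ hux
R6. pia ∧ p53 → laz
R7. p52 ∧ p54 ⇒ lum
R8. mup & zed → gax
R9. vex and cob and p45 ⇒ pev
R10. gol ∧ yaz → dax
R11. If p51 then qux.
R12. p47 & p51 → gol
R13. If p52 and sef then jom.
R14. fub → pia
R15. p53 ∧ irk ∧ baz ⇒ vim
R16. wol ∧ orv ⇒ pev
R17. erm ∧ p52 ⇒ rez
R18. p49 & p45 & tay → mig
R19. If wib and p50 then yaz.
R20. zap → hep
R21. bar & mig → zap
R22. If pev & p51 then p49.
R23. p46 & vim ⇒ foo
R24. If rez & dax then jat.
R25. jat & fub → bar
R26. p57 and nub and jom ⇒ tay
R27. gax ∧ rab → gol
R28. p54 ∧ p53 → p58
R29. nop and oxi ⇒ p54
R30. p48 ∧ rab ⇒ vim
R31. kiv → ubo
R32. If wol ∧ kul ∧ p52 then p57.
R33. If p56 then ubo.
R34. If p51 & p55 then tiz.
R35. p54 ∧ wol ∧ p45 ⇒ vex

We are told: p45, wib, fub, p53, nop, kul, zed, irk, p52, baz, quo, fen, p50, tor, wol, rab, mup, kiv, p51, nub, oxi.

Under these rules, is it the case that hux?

No

Forward chaining from the given facts derives: gax, qux, pia, vim, yaz, gol, p54, ubo, p57, vex, cob, erm, laz, lum, pev, dax, rez, p49, jat, bar, p58.
The only rule concluding hux is R5, which needs hep; that is never established.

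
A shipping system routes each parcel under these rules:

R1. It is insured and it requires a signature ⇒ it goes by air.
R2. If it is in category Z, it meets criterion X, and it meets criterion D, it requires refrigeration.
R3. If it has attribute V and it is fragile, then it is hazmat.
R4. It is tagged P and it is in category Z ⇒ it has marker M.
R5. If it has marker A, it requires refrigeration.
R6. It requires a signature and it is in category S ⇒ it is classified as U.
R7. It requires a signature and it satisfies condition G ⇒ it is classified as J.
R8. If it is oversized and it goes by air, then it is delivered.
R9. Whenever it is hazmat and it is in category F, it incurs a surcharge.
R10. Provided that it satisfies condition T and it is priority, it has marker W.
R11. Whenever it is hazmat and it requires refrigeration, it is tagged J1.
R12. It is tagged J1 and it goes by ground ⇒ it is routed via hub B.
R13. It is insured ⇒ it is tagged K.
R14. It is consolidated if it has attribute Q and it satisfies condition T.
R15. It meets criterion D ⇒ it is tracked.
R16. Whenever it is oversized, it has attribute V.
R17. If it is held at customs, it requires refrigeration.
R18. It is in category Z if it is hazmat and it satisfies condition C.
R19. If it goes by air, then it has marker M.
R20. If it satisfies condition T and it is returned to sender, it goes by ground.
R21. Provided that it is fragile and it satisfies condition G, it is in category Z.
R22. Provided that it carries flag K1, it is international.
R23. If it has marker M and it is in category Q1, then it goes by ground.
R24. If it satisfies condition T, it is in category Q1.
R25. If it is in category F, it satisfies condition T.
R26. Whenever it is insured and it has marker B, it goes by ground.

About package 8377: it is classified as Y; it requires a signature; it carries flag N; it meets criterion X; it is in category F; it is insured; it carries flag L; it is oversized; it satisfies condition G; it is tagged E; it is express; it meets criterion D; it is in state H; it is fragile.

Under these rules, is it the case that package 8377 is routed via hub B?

By R1 (it is insured, it requires a signature): it goes by air.
By R16 (it is oversized): it has attribute V.
By R19 (it goes by air): it has marker M.
By R21 (it is fragile, it satisfies condition G): it is in category Z.
By R25 (it is in category F): it satisfies condition T.
By R2 (it is in category Z, it meets criterion X, it meets criterion D): it requires refrigeration.
By R3 (it has attribute V, it is fragile): it is hazmat.
By R11 (it is hazmat, it requires refrigeration): it is tagged J1.
By R24 (it satisfies condition T): it is in category Q1.
By R23 (it has marker M, it is in category Q1): it goes by ground.
By R12 (it is tagged J1, it goes by ground): it is routed via hub B.

Yes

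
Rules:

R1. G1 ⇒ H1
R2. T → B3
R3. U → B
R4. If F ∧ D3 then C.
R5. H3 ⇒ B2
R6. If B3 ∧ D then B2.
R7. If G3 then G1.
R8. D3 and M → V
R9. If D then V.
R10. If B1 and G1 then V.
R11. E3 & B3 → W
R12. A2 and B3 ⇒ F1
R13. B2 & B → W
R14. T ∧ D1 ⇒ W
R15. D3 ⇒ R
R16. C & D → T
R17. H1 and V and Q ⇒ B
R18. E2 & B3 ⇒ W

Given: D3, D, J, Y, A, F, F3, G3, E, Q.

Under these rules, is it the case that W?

C  (by R4: F, D3)
G1  (by R7: G3)
V  (by R9: D)
T  (by R16: C, D)
H1  (by R1: G1)
B3  (by R2: T)
B2  (by R6: B3, D)
B  (by R17: H1, V, Q)
W  (by R13: B2, B)

Yes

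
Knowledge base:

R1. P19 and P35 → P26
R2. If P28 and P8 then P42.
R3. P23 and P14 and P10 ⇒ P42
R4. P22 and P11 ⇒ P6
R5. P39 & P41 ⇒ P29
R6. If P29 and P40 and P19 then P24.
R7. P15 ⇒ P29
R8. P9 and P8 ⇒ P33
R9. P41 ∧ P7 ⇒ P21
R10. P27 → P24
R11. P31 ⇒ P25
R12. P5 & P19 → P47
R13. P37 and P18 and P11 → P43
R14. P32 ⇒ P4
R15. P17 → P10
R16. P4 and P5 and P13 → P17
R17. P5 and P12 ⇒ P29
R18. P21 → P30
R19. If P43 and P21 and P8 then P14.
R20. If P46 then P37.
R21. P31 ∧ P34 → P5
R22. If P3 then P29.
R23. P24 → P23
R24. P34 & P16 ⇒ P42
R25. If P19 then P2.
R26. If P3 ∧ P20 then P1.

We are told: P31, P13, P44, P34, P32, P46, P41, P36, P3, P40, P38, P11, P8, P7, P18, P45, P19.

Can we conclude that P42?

Yes

P21  (by R9: P41, P7)
P4  (by R14: P32)
P37  (by R20: P46)
P5  (by R21: P31, P34)
P29  (by R22: P3)
P24  (by R6: P29, P40, P19)
P43  (by R13: P37, P18, P11)
P17  (by R16: P4, P5, P13)
P14  (by R19: P43, P21, P8)
P23  (by R23: P24)
P10  (by R15: P17)
P42  (by R3: P23, P14, P10)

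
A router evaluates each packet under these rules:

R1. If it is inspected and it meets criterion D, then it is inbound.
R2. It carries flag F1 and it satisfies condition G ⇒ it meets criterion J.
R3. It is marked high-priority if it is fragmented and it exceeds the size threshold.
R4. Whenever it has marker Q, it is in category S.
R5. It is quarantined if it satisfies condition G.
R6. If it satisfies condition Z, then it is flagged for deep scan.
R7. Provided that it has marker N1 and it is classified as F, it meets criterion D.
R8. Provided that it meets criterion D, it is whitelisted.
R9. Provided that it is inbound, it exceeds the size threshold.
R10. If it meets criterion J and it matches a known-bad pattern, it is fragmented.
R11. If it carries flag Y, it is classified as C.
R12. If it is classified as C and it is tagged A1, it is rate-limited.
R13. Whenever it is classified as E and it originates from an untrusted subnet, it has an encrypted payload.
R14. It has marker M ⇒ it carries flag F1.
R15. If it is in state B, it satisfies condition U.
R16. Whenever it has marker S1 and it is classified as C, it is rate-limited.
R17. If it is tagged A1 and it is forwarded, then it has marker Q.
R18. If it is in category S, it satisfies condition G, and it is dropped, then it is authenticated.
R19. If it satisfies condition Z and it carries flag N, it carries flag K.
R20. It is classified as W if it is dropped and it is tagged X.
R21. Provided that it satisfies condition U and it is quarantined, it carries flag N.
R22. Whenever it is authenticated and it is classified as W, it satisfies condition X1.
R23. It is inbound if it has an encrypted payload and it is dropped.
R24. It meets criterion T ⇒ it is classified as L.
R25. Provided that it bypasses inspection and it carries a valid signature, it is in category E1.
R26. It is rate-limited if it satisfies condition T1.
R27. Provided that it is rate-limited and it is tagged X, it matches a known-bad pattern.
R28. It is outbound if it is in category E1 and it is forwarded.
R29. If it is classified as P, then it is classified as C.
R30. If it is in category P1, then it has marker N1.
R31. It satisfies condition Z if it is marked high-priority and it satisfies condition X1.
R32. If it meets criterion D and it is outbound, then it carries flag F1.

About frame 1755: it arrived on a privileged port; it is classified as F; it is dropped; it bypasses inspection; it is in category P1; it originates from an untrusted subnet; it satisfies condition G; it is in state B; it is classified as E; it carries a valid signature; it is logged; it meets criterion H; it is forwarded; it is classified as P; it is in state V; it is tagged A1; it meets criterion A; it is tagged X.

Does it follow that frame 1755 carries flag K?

Yes

By R5 (it satisfies condition G): it is quarantined.
By R13 (it is classified as E, it originates from an untrusted subnet): it has an encrypted payload.
By R15 (it is in state B): it satisfies condition U.
By R17 (it is tagged A1, it is forwarded): it has marker Q.
By R20 (it is dropped, it is tagged X): it is classified as W.
By R21 (it satisfies condition U, it is quarantined): it carries flag N.
By R23 (it has an encrypted payload, it is dropped): it is inbound.
By R25 (it bypasses inspection, it carries a valid signature): it is in category E1.
By R28 (it is in category E1, it is forwarded): it is outbound.
By R29 (it is classified as P): it is classified as C.
By R30 (it is in category P1): it has marker N1.
By R4 (it has marker Q): it is in category S.
By R7 (it has marker N1, it is classified as F): it meets criterion D.
By R9 (it is inbound): it exceeds the size threshold.
By R12 (it is classified as C, it is tagged A1): it is rate-limited.
By R18 (it is in category S, it satisfies condition G, it is dropped): it is authenticated.
By R22 (it is authenticated, it is classified as W): it satisfies condition X1.
By R27 (it is rate-limited, it is tagged X): it matches a known-bad pattern.
By R32 (it meets criterion D, it is outbound): it carries flag F1.
By R2 (it carries flag F1, it satisfies condition G): it meets criterion J.
By R10 (it meets criterion J, it matches a known-bad pattern): it is fragmented.
By R3 (it is fragmented, it exceeds the size threshold): it is marked high-priority.
By R31 (it is marked high-priority, it satisfies condition X1): it satisfies condition Z.
By R19 (it satisfies condition Z, it carries flag N): it carries flag K.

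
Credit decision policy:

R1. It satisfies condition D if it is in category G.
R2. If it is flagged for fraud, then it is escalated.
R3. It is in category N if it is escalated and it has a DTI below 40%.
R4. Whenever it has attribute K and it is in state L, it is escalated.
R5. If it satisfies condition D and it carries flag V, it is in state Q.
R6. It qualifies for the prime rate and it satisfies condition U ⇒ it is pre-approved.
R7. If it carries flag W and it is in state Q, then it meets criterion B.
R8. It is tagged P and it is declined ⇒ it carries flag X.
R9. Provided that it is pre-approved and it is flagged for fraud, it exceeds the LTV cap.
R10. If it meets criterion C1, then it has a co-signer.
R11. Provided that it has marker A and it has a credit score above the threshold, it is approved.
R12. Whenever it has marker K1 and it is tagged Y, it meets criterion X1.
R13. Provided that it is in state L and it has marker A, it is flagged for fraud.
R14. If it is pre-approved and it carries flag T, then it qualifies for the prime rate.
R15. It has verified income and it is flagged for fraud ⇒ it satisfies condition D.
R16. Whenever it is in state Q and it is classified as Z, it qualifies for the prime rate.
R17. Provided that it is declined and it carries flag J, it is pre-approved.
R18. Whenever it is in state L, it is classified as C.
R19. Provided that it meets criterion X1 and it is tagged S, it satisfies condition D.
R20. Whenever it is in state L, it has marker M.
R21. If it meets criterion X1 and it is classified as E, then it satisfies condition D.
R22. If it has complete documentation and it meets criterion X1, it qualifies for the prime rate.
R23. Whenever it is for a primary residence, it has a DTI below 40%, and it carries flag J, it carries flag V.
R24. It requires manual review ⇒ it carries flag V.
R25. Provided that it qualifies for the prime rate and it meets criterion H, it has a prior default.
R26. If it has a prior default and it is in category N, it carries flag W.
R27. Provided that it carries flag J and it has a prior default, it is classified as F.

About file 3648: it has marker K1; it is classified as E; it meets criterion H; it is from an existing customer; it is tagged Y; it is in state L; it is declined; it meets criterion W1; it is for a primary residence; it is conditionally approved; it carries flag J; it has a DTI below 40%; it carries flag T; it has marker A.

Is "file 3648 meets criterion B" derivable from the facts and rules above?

Yes

By R12 (it has marker K1, it is tagged Y): it meets criterion X1.
By R13 (it is in state L, it has marker A): it is flagged for fraud.
By R17 (it is declined, it carries flag J): it is pre-approved.
By R21 (it meets criterion X1, it is classified as E): it satisfies condition D.
By R23 (it is for a primary residence, it has a DTI below 40%, it carries flag J): it carries flag V.
By R2 (it is flagged for fraud): it is escalated.
By R3 (it is escalated, it has a DTI below 40%): it is in category N.
By R5 (it satisfies condition D, it carries flag V): it is in state Q.
By R14 (it is pre-approved, it carries flag T): it qualifies for the prime rate.
By R25 (it qualifies for the prime rate, it meets criterion H): it has a prior default.
By R26 (it has a prior default, it is in category N): it carries flag W.
By R7 (it carries flag W, it is in state Q): it meets criterion B.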